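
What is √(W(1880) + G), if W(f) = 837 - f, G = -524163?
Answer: I*√525206 ≈ 724.71*I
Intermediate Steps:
√(W(1880) + G) = √((837 - 1*1880) - 524163) = √((837 - 1880) - 524163) = √(-1043 - 524163) = √(-525206) = I*√525206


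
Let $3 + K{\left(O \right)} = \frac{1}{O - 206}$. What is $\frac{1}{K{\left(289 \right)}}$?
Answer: $- \frac{83}{248} \approx -0.33468$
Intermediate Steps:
$K{\left(O \right)} = -3 + \frac{1}{-206 + O}$ ($K{\left(O \right)} = -3 + \frac{1}{O - 206} = -3 + \frac{1}{-206 + O}$)
$\frac{1}{K{\left(289 \right)}} = \frac{1}{\frac{1}{-206 + 289} \left(619 - 867\right)} = \frac{1}{\frac{1}{83} \left(619 - 867\right)} = \frac{1}{\frac{1}{83} \left(-248\right)} = \frac{1}{- \frac{248}{83}} = - \frac{83}{248}$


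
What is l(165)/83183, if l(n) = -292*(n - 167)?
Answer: 584/83183 ≈ 0.0070207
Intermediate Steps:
l(n) = 48764 - 292*n (l(n) = -292*(-167 + n) = 48764 - 292*n)
l(165)/83183 = (48764 - 292*165)/83183 = (48764 - 48180)*(1/83183) = 584*(1/83183) = 584/83183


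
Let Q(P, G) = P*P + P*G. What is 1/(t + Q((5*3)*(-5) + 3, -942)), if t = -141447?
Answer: -1/68439 ≈ -1.4612e-5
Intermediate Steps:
Q(P, G) = P² + G*P
1/(t + Q((5*3)*(-5) + 3, -942)) = 1/(-141447 + ((5*3)*(-5) + 3)*(-942 + ((5*3)*(-5) + 3))) = 1/(-141447 + (15*(-5) + 3)*(-942 + (15*(-5) + 3))) = 1/(-141447 + (-75 + 3)*(-942 + (-75 + 3))) = 1/(-141447 - 72*(-942 - 72)) = 1/(-141447 - 72*(-1014)) = 1/(-141447 + 73008) = 1/(-68439) = -1/68439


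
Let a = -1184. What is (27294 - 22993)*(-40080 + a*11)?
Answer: -228400304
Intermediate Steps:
(27294 - 22993)*(-40080 + a*11) = (27294 - 22993)*(-40080 - 1184*11) = 4301*(-40080 - 13024) = 4301*(-53104) = -228400304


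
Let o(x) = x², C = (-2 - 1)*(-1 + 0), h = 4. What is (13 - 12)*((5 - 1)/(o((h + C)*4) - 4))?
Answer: 1/195 ≈ 0.0051282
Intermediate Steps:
C = 3 (C = -3*(-1) = 3)
(13 - 12)*((5 - 1)/(o((h + C)*4) - 4)) = (13 - 12)*((5 - 1)/(((4 + 3)*4)² - 4)) = 1*(4/((7*4)² - 4)) = 1*(4/(28² - 4)) = 1*(4/(784 - 4)) = 1*(4/780) = 1*(4*(1/780)) = 1*(1/195) = 1/195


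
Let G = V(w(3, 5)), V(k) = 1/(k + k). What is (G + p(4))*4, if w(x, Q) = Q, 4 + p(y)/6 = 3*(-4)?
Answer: -1918/5 ≈ -383.60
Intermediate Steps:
p(y) = -96 (p(y) = -24 + 6*(3*(-4)) = -24 + 6*(-12) = -24 - 72 = -96)
V(k) = 1/(2*k)
G = ⅒ (G = (½)/5 = (½)*(⅕) = ⅒ ≈ 0.10000)
(G + p(4))*4 = (⅒ - 96)*4 = -959/10*4 = -1918/5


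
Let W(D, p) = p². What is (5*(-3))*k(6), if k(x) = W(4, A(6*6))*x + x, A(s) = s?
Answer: -116730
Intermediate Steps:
k(x) = 1297*x (k(x) = (6*6)²*x + x = 36²*x + x = 1296*x + x = 1297*x)
(5*(-3))*k(6) = (5*(-3))*(1297*6) = -15*7782 = -116730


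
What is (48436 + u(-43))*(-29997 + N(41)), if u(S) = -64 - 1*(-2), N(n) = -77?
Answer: -1454799676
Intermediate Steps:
u(S) = -62 (u(S) = -64 + 2 = -62)
(48436 + u(-43))*(-29997 + N(41)) = (48436 - 62)*(-29997 - 77) = 48374*(-30074) = -1454799676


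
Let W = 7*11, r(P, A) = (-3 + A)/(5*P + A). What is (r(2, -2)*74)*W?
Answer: -14245/4 ≈ -3561.3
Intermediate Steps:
r(P, A) = (-3 + A)/(A + 5*P)
W = 77
(r(2, -2)*74)*W = (((-3 - 2)/(-2 + 5*2))*74)*77 = ((-5/(-2 + 10))*74)*77 = ((-5/8)*74)*77 = (((⅛)*(-5))*74)*77 = -5/8*74*77 = -185/4*77 = -14245/4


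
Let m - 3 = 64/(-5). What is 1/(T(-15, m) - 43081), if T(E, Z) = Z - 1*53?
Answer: -5/215719 ≈ -2.3178e-5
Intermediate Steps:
m = -49/5 (m = 3 + 64/(-5) = 3 + 64*(-1/5) = 3 - 64/5 = -49/5 ≈ -9.8000)
T(E, Z) = -53 + Z (T(E, Z) = Z - 53 = -53 + Z)
1/(T(-15, m) - 43081) = 1/((-53 - 49/5) - 43081) = 1/(-314/5 - 43081) = 1/(-215719/5) = -5/215719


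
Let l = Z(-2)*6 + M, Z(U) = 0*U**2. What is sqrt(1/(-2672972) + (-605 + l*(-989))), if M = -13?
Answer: 11*sqrt(180863297804869)/1336486 ≈ 110.69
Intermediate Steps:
Z(U) = 0
l = -13 (l = 0*6 - 13 = 0 - 13 = -13)
sqrt(1/(-2672972) + (-605 + l*(-989))) = sqrt(1/(-2672972) + (-605 - 13*(-989))) = sqrt(-1/2672972 + (-605 + 12857)) = sqrt(-1/2672972 + 12252) = sqrt(32749252943/2672972) = 11*sqrt(180863297804869)/1336486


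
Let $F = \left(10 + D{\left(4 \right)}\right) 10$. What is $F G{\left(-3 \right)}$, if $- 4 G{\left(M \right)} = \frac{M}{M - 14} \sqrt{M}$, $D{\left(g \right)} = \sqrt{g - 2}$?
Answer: $\frac{15 i \sqrt{3} \left(-10 - \sqrt{2}\right)}{34} \approx - 8.7221 i$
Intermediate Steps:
$D{\left(g \right)} = \sqrt{-2 + g}$
$G{\left(M \right)} = - \frac{M^{\frac{3}{2}}}{4 \left(-14 + M\right)}$ ($G{\left(M \right)} = - \frac{\frac{M}{M - 14} \sqrt{M}}{4} = - \frac{\frac{M}{-14 + M} \sqrt{M}}{4} = - \frac{M^{\frac{3}{2}} \frac{1}{-14 + M}}{4} = - \frac{M^{\frac{3}{2}}}{4 \left(-14 + M\right)}$)
$F = 100 + 10 \sqrt{2}$ ($F = \left(10 + \sqrt{-2 + 4}\right) 10 = \left(10 + \sqrt{2}\right) 10 = 100 + 10 \sqrt{2} \approx 114.14$)
$F G{\left(-3 \right)} = \left(100 + 10 \sqrt{2}\right) \left(- \frac{\left(-3\right)^{\frac{3}{2}}}{-56 + 4 \left(-3\right)}\right) = \left(100 + 10 \sqrt{2}\right) \left(- \frac{\left(-3\right) i \sqrt{3}}{-56 - 12}\right) = \left(100 + 10 \sqrt{2}\right) \left(- \frac{\left(-3\right) i \sqrt{3}}{-68}\right) = \left(100 + 10 \sqrt{2}\right) \left(\left(-1\right) \left(- 3 i \sqrt{3}\right) \left(- \frac{1}{68}\right)\right) = \left(100 + 10 \sqrt{2}\right) \left(- \frac{3 i \sqrt{3}}{68}\right) = - \frac{3 i \sqrt{3} \left(100 + 10 \sqrt{2}\right)}{68}$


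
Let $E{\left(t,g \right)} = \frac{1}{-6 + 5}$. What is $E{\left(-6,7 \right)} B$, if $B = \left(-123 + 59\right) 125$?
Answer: $8000$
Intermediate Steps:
$B = -8000$ ($B = \left(-64\right) 125 = -8000$)
$E{\left(t,g \right)} = -1$ ($E{\left(t,g \right)} = \frac{1}{-1} = -1$)
$E{\left(-6,7 \right)} B = \left(-1\right) \left(-8000\right) = 8000$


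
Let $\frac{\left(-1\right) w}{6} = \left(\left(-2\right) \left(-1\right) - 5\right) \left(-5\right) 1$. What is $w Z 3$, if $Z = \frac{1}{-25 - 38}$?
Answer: $\frac{30}{7} \approx 4.2857$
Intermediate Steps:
$w = -90$ ($w = - 6 \left(\left(-2\right) \left(-1\right) - 5\right) \left(-5\right) 1 = - 6 \left(2 - 5\right) \left(-5\right) 1 = - 6 \left(-3\right) \left(-5\right) 1 = - 6 \cdot 15 \cdot 1 = \left(-6\right) 15 = -90$)
$Z = - \frac{1}{63}$ ($Z = \frac{1}{-63} = - \frac{1}{63} \approx -0.015873$)
$w Z 3 = \left(-90\right) \left(- \frac{1}{63}\right) 3 = \frac{10}{7} \cdot 3 = \frac{30}{7}$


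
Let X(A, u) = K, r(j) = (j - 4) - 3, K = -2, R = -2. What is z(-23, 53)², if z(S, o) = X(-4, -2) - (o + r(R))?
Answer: 2116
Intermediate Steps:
r(j) = -7 + j (r(j) = (-4 + j) - 3 = -7 + j)
X(A, u) = -2
z(S, o) = 7 - o (z(S, o) = -2 - (o + (-7 - 2)) = -2 - (o - 9) = -2 - (-9 + o) = -2 + (9 - o) = 7 - o)
z(-23, 53)² = (7 - 1*53)² = (7 - 53)² = (-46)² = 2116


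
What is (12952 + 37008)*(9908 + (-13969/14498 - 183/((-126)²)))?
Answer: 4746829479775490/9590427 ≈ 4.9496e+8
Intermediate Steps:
(12952 + 37008)*(9908 + (-13969/14498 - 183/((-126)²))) = 49960*(9908 + (-13969*1/14498 - 183/15876)) = 49960*(9908 + (-13969/14498 - 183*1/15876)) = 49960*(9908 + (-13969/14498 - 61/5292)) = 49960*(9908 - 37404163/38361708) = 49960*(380050398701/38361708) = 4746829479775490/9590427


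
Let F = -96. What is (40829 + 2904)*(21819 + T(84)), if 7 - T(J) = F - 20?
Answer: 959589486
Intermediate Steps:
T(J) = 123 (T(J) = 7 - (-96 - 20) = 7 - 1*(-116) = 7 + 116 = 123)
(40829 + 2904)*(21819 + T(84)) = (40829 + 2904)*(21819 + 123) = 43733*21942 = 959589486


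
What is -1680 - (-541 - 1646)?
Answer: 507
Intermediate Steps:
-1680 - (-541 - 1646) = -1680 - 1*(-2187) = -1680 + 2187 = 507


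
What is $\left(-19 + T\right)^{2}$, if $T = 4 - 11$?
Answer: $676$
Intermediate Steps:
$T = -7$
$\left(-19 + T\right)^{2} = \left(-19 - 7\right)^{2} = \left(-26\right)^{2} = 676$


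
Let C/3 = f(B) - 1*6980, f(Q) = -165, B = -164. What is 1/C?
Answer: -1/21435 ≈ -4.6653e-5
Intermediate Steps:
C = -21435 (C = 3*(-165 - 1*6980) = 3*(-165 - 6980) = 3*(-7145) = -21435)
1/C = 1/(-21435) = -1/21435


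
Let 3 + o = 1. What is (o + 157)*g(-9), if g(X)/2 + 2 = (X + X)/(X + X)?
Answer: -310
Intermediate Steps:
o = -2 (o = -3 + 1 = -2)
g(X) = -2 (g(X) = -4 + 2*((X + X)/(X + X)) = -4 + 2*((2*X)/((2*X))) = -4 + 2*((2*X)*(1/(2*X))) = -4 + 2*1 = -4 + 2 = -2)
(o + 157)*g(-9) = (-2 + 157)*(-2) = 155*(-2) = -310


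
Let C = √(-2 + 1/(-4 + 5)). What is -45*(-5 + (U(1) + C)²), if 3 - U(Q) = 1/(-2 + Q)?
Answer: -450 - 360*I ≈ -450.0 - 360.0*I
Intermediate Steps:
U(Q) = 3 - 1/(-2 + Q)
C = I (C = √(-2 + 1/1) = √(-2 + 1) = √(-1) = I ≈ 1.0*I)
-45*(-5 + (U(1) + C)²) = -45*(-5 + ((-7 + 3*1)/(-2 + 1) + I)²) = -45*(-5 + ((-7 + 3)/(-1) + I)²) = -45*(-5 + (-1*(-4) + I)²) = -45*(-5 + (4 + I)²) = 225 - 45*(4 + I)²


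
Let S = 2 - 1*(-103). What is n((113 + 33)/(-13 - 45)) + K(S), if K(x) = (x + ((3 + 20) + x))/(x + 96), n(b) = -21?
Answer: -3988/201 ≈ -19.841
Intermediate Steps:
S = 105 (S = 2 + 103 = 105)
K(x) = (23 + 2*x)/(96 + x) (K(x) = (x + (23 + x))/(96 + x) = (23 + 2*x)/(96 + x))
n((113 + 33)/(-13 - 45)) + K(S) = -21 + (23 + 2*105)/(96 + 105) = -21 + (23 + 210)/201 = -21 + (1/201)*233 = -21 + 233/201 = -3988/201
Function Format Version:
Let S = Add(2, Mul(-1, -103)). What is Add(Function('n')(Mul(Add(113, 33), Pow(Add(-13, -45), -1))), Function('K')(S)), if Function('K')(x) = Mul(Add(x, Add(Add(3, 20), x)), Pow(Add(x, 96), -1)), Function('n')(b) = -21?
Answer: Rational(-3988, 201) ≈ -19.841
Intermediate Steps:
S = 105 (S = Add(2, 103) = 105)
Function('K')(x) = Mul(Pow(Add(96, x), -1), Add(23, Mul(2, x))) (Function('K')(x) = Mul(Add(x, Add(23, x)), Pow(Add(96, x), -1)) = Mul(Add(23, Mul(2, x)), Pow(Add(96, x), -1)) = Mul(Pow(Add(96, x), -1), Add(23, Mul(2, x))))
Add(Function('n')(Mul(Add(113, 33), Pow(Add(-13, -45), -1))), Function('K')(S)) = Add(-21, Mul(Pow(Add(96, 105), -1), Add(23, Mul(2, 105)))) = Add(-21, Mul(Pow(201, -1), Add(23, 210))) = Add(-21, Mul(Rational(1, 201), 233)) = Add(-21, Rational(233, 201)) = Rational(-3988, 201)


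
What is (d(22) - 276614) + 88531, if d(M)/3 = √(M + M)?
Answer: -188083 + 6*√11 ≈ -1.8806e+5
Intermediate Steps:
d(M) = 3*√2*√M (d(M) = 3*√(M + M) = 3*√(2*M) = 3*(√2*√M) = 3*√2*√M)
(d(22) - 276614) + 88531 = (3*√2*√22 - 276614) + 88531 = (6*√11 - 276614) + 88531 = (-276614 + 6*√11) + 88531 = -188083 + 6*√11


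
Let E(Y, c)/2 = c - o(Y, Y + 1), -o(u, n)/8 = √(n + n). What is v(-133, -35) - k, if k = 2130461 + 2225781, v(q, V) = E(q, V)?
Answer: -4356312 + 32*I*√66 ≈ -4.3563e+6 + 259.97*I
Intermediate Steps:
o(u, n) = -8*√2*√n (o(u, n) = -8*√(n + n) = -8*√2*√n)
E(Y, c) = 2*c + 16*√2*√(1 + Y) (E(Y, c) = 2*(c - (-8)*√2*√(Y + 1)) = 2*(c - (-8)*√2*√(1 + Y)) = 2*(c + 8*√2*√(1 + Y)) = 2*c + 16*√2*√(1 + Y))
v(q, V) = 2*V + 16*√(2 + 2*q)
k = 4356242
v(-133, -35) - k = (2*(-35) + 16*√(2 + 2*(-133))) - 1*4356242 = (-70 + 16*√(2 - 266)) - 4356242 = (-70 + 16*√(-264)) - 4356242 = (-70 + 16*(2*I*√66)) - 4356242 = (-70 + 32*I*√66) - 4356242 = -4356312 + 32*I*√66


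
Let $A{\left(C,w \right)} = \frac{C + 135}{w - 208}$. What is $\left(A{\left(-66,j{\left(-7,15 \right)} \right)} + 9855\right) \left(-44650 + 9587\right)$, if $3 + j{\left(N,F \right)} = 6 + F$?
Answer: $- \frac{65651295003}{190} \approx -3.4553 \cdot 10^{8}$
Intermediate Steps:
$j{\left(N,F \right)} = 3 + F$ ($j{\left(N,F \right)} = -3 + \left(6 + F\right) = 3 + F$)
$A{\left(C,w \right)} = \frac{135 + C}{-208 + w}$
$\left(A{\left(-66,j{\left(-7,15 \right)} \right)} + 9855\right) \left(-44650 + 9587\right) = \left(\frac{135 - 66}{-208 + \left(3 + 15\right)} + 9855\right) \left(-44650 + 9587\right) = \left(\frac{1}{-208 + 18} \cdot 69 + 9855\right) \left(-35063\right) = \left(\frac{1}{-190} \cdot 69 + 9855\right) \left(-35063\right) = \left(\left(- \frac{1}{190}\right) 69 + 9855\right) \left(-35063\right) = \left(- \frac{69}{190} + 9855\right) \left(-35063\right) = \frac{1872381}{190} \left(-35063\right) = - \frac{65651295003}{190}$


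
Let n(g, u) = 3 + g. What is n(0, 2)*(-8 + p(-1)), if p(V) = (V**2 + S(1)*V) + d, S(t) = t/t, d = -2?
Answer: -30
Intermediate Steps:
S(t) = 1
p(V) = -2 + V + V**2 (p(V) = (V**2 + 1*V) - 2 = (V**2 + V) - 2 = (V + V**2) - 2 = -2 + V + V**2)
n(0, 2)*(-8 + p(-1)) = (3 + 0)*(-8 + (-2 - 1 + (-1)**2)) = 3*(-8 + (-2 - 1 + 1)) = 3*(-8 - 2) = 3*(-10) = -30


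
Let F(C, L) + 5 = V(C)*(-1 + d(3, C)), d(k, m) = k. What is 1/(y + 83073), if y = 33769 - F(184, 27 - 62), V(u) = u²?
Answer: 1/49135 ≈ 2.0352e-5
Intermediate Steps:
F(C, L) = -5 + 2*C² (F(C, L) = -5 + C²*(-1 + 3) = -5 + C²*2 = -5 + 2*C²)
y = -33938 (y = 33769 - (-5 + 2*184²) = 33769 - (-5 + 2*33856) = 33769 - (-5 + 67712) = 33769 - 1*67707 = 33769 - 67707 = -33938)
1/(y + 83073) = 1/(-33938 + 83073) = 1/49135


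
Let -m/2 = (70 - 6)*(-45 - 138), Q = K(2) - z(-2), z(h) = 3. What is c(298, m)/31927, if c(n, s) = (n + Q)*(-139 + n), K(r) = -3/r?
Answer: 93333/63854 ≈ 1.4617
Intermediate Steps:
Q = -9/2 (Q = -3/2 - 1*3 = -3*½ - 3 = -3/2 - 3 = -9/2 ≈ -4.5000)
m = 23424 (m = -2*(70 - 6)*(-45 - 138) = -128*(-183) = -2*(-11712) = 23424)
c(n, s) = (-139 + n)*(-9/2 + n) (c(n, s) = (n - 9/2)*(-139 + n) = (-9/2 + n)*(-139 + n) = (-139 + n)*(-9/2 + n))
c(298, m)/31927 = (1251/2 + 298² - 287/2*298)/31927 = (1251/2 + 88804 - 42763)*(1/31927) = (93333/2)*(1/31927) = 93333/63854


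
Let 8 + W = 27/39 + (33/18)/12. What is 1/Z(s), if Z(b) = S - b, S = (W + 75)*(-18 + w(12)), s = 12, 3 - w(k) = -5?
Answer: -468/323131 ≈ -0.0014483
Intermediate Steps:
w(k) = 8 (w(k) = 3 - 1*(-5) = 3 + 5 = 8)
W = -6697/936 (W = -8 + (27/39 + (33/18)/12) = -8 + (27*(1/39) + (33*(1/18))*(1/12)) = -8 + (9/13 + (11/6)*(1/12)) = -8 + (9/13 + 11/72) = -8 + 791/936 = -6697/936 ≈ -7.1549)
S = -317515/468 (S = (-6697/936 + 75)*(-18 + 8) = (63503/936)*(-10) = -317515/468 ≈ -678.45)
Z(b) = -317515/468 - b
1/Z(s) = 1/(-317515/468 - 1*12) = 1/(-317515/468 - 12) = 1/(-323131/468) = -468/323131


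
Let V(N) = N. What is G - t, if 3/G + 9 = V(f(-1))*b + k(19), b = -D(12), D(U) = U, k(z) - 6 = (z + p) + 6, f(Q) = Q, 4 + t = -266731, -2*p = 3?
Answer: 17337781/65 ≈ 2.6674e+5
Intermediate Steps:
p = -3/2 (p = -1/2*3 = -3/2 ≈ -1.5000)
t = -266735 (t = -4 - 266731 = -266735)
k(z) = 21/2 + z (k(z) = 6 + ((z - 3/2) + 6) = 6 + ((-3/2 + z) + 6) = 6 + (9/2 + z) = 21/2 + z)
b = -12 (b = -1*12 = -12)
G = 6/65 (G = 3/(-9 + (-1*(-12) + (21/2 + 19))) = 3/(-9 + (12 + 59/2)) = 3/(-9 + 83/2) = 3/(65/2) = 3*(2/65) = 6/65 ≈ 0.092308)
G - t = 6/65 - 1*(-266735) = 6/65 + 266735 = 17337781/65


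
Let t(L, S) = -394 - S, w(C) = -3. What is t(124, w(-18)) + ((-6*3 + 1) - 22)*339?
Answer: -13612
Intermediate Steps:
t(124, w(-18)) + ((-6*3 + 1) - 22)*339 = (-394 - 1*(-3)) + ((-6*3 + 1) - 22)*339 = (-394 + 3) + ((-18 + 1) - 22)*339 = -391 + (-17 - 22)*339 = -391 - 39*339 = -391 - 13221 = -13612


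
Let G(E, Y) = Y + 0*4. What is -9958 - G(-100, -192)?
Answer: -9766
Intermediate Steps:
G(E, Y) = Y (G(E, Y) = Y + 0 = Y)
-9958 - G(-100, -192) = -9958 - 1*(-192) = -9958 + 192 = -9766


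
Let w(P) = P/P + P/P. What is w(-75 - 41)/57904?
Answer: 1/28952 ≈ 3.4540e-5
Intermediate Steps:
w(P) = 2 (w(P) = 1 + 1 = 2)
w(-75 - 41)/57904 = 2/57904 = 2*(1/57904) = 1/28952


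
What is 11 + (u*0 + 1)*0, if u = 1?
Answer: 11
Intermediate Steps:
11 + (u*0 + 1)*0 = 11 + (1*0 + 1)*0 = 11 + (0 + 1)*0 = 11 + 1*0 = 11 + 0 = 11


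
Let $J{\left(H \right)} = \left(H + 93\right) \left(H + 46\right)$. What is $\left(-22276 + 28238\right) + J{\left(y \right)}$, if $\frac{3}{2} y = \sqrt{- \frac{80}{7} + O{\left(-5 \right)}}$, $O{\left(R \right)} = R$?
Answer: $\frac{644660}{63} + \frac{278 i \sqrt{805}}{21} \approx 10233.0 + 375.6 i$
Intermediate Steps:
$y = \frac{2 i \sqrt{805}}{21}$ ($y = \frac{2 \sqrt{- \frac{80}{7} - 5}}{3} = \frac{2 \sqrt{- \frac{115}{7}}}{3} = \frac{2 \frac{i \sqrt{805}}{7}}{3} = \frac{2 i \sqrt{805}}{21} \approx 2.7021 i$)
$J{\left(H \right)} = \left(46 + H\right) \left(93 + H\right)$ ($J{\left(H \right)} = \left(93 + H\right) \left(46 + H\right) = \left(46 + H\right) \left(93 + H\right)$)
$\left(-22276 + 28238\right) + J{\left(y \right)} = \left(-22276 + 28238\right) + \left(4278 + \left(\frac{2 i \sqrt{805}}{21}\right)^{2} + 139 \frac{2 i \sqrt{805}}{21}\right) = 5962 + \left(4278 - \frac{460}{63} + \frac{278 i \sqrt{805}}{21}\right) = 5962 + \left(\frac{269054}{63} + \frac{278 i \sqrt{805}}{21}\right) = \frac{644660}{63} + \frac{278 i \sqrt{805}}{21}$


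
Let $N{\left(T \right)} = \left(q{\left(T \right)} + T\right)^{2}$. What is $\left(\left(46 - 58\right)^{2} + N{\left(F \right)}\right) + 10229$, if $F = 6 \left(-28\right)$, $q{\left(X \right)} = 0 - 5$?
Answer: $40302$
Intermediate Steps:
$q{\left(X \right)} = -5$
$F = -168$
$N{\left(T \right)} = \left(-5 + T\right)^{2}$
$\left(\left(46 - 58\right)^{2} + N{\left(F \right)}\right) + 10229 = \left(\left(46 - 58\right)^{2} + \left(-5 - 168\right)^{2}\right) + 10229 = \left(\left(-12\right)^{2} + \left(-173\right)^{2}\right) + 10229 = \left(144 + 29929\right) + 10229 = 30073 + 10229 = 40302$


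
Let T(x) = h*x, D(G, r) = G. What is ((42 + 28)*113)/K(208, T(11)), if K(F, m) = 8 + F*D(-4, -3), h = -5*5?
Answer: -3955/412 ≈ -9.5995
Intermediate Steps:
h = -25
T(x) = -25*x
K(F, m) = 8 - 4*F (K(F, m) = 8 + F*(-4) = 8 - 4*F)
((42 + 28)*113)/K(208, T(11)) = ((42 + 28)*113)/(8 - 4*208) = (70*113)/(8 - 832) = 7910/(-824) = 7910*(-1/824) = -3955/412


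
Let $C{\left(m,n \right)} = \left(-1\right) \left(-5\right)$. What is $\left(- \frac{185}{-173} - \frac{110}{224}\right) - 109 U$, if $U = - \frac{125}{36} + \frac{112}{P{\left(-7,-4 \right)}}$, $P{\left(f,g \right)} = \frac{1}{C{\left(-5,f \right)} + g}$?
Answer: $- \frac{2062779527}{174384} \approx -11829.0$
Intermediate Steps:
$C{\left(m,n \right)} = 5$
$P{\left(f,g \right)} = \frac{1}{5 + g}$
$U = \frac{3907}{36}$ ($U = - \frac{125}{36} + \frac{112}{\frac{1}{5 - 4}} = \left(-125\right) \frac{1}{36} + \frac{112}{1^{-1}} = - \frac{125}{36} + \frac{112}{1} = - \frac{125}{36} + 112 \cdot 1 = - \frac{125}{36} + 112 = \frac{3907}{36} \approx 108.53$)
$\left(- \frac{185}{-173} - \frac{110}{224}\right) - 109 U = \left(- \frac{185}{-173} - \frac{110}{224}\right) - \frac{425863}{36} = \left(\left(-185\right) \left(- \frac{1}{173}\right) - \frac{55}{112}\right) - \frac{425863}{36} = \left(\frac{185}{173} - \frac{55}{112}\right) - \frac{425863}{36} = \frac{11205}{19376} - \frac{425863}{36} = - \frac{2062779527}{174384}$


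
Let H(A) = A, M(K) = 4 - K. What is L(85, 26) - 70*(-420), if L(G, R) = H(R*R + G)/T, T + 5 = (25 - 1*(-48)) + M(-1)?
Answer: 2146961/73 ≈ 29410.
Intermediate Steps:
T = 73 (T = -5 + ((25 - 1*(-48)) + (4 - 1*(-1))) = -5 + ((25 + 48) + (4 + 1)) = -5 + (73 + 5) = -5 + 78 = 73)
L(G, R) = G/73 + R**2/73 (L(G, R) = (R*R + G)/73 = (R**2 + G)*(1/73) = (G + R**2)*(1/73) = G/73 + R**2/73)
L(85, 26) - 70*(-420) = ((1/73)*85 + (1/73)*26**2) - 70*(-420) = (85/73 + (1/73)*676) - 1*(-29400) = (85/73 + 676/73) + 29400 = 761/73 + 29400 = 2146961/73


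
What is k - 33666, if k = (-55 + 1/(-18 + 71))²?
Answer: -86076398/2809 ≈ -30643.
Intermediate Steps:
k = 8491396/2809 (k = (-55 + 1/53)² = (-2914/53)² = 8491396/2809 ≈ 3022.9)
k - 33666 = 8491396/2809 - 33666 = -86076398/2809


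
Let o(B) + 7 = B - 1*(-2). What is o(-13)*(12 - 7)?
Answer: -90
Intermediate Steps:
o(B) = -5 + B (o(B) = -7 + (B - 1*(-2)) = -7 + (B + 2) = -7 + (2 + B) = -5 + B)
o(-13)*(12 - 7) = (-5 - 13)*(12 - 7) = -18*5 = -90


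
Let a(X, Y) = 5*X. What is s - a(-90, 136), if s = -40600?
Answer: -40150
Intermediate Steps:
s - a(-90, 136) = -40600 - 5*(-90) = -40600 - 1*(-450) = -40600 + 450 = -40150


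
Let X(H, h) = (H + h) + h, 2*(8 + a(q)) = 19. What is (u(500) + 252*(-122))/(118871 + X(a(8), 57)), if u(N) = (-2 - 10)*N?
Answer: -73488/237973 ≈ -0.30881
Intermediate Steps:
a(q) = 3/2 (a(q) = -8 + (½)*19 = -8 + 19/2 = 3/2)
X(H, h) = H + 2*h
u(N) = -12*N
(u(500) + 252*(-122))/(118871 + X(a(8), 57)) = (-12*500 + 252*(-122))/(118871 + (3/2 + 2*57)) = (-6000 - 30744)/(118871 + (3/2 + 114)) = -36744/(118871 + 231/2) = -36744/237973/2 = -36744*2/237973 = -73488/237973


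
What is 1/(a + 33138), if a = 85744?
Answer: 1/118882 ≈ 8.4117e-6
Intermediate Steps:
1/(a + 33138) = 1/(85744 + 33138) = 1/118882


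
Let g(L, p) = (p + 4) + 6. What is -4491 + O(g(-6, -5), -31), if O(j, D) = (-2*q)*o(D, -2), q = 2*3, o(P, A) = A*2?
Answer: -4443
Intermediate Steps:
o(P, A) = 2*A
q = 6
g(L, p) = 10 + p (g(L, p) = (4 + p) + 6 = 10 + p)
O(j, D) = 48 (O(j, D) = (-2*6)*(2*(-2)) = -12*(-4) = 48)
-4491 + O(g(-6, -5), -31) = -4491 + 48 = -4443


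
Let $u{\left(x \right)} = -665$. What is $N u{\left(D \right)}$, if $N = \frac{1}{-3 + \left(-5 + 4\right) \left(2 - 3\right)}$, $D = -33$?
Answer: $\frac{665}{2} \approx 332.5$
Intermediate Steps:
$N = - \frac{1}{2}$ ($N = \frac{1}{-3 - -1} = \frac{1}{-3 + 1} = \frac{1}{-2} = - \frac{1}{2} \approx -0.5$)
$N u{\left(D \right)} = \left(- \frac{1}{2}\right) \left(-665\right) = \frac{665}{2}$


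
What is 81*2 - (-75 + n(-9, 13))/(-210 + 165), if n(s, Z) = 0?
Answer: 481/3 ≈ 160.33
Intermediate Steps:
81*2 - (-75 + n(-9, 13))/(-210 + 165) = 81*2 - (-75 + 0)/(-210 + 165) = 162 - (-75)/(-45) = 162 - (-75)*(-1)/45 = 162 - 1*5/3 = 162 - 5/3 = 481/3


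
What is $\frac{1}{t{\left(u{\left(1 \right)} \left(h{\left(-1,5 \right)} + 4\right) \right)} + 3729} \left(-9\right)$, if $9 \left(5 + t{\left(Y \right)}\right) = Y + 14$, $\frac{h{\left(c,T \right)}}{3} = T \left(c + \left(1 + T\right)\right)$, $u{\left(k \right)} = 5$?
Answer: $- \frac{81}{33925} \approx -0.0023876$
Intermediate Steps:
$h{\left(c,T \right)} = 3 T \left(1 + T + c\right)$ ($h{\left(c,T \right)} = 3 T \left(c + \left(1 + T\right)\right) = 3 T \left(1 + T + c\right)$)
$t{\left(Y \right)} = - \frac{31}{9} + \frac{Y}{9}$ ($t{\left(Y \right)} = -5 + \frac{Y + 14}{9} = -5 + \frac{14 + Y}{9} = -5 + \left(\frac{14}{9} + \frac{Y}{9}\right) = - \frac{31}{9} + \frac{Y}{9}$)
$\frac{1}{t{\left(u{\left(1 \right)} \left(h{\left(-1,5 \right)} + 4\right) \right)} + 3729} \left(-9\right) = \frac{1}{\left(- \frac{31}{9} + \frac{5 \left(3 \cdot 5 \left(1 + 5 - 1\right) + 4\right)}{9}\right) + 3729} \left(-9\right) = \frac{1}{\left(- \frac{31}{9} + \frac{5 \left(3 \cdot 5 \cdot 5 + 4\right)}{9}\right) + 3729} \left(-9\right) = \frac{1}{\left(- \frac{31}{9} + \frac{5 \left(75 + 4\right)}{9}\right) + 3729} \left(-9\right) = \frac{1}{\left(- \frac{31}{9} + \frac{5 \cdot 79}{9}\right) + 3729} \left(-9\right) = \frac{1}{\left(- \frac{31}{9} + \frac{1}{9} \cdot 395\right) + 3729} \left(-9\right) = \frac{1}{\left(- \frac{31}{9} + \frac{395}{9}\right) + 3729} \left(-9\right) = \frac{1}{\frac{364}{9} + 3729} \left(-9\right) = \frac{1}{\frac{33925}{9}} \left(-9\right) = \frac{9}{33925} \left(-9\right) = - \frac{81}{33925}$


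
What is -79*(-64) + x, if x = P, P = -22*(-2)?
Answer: 5100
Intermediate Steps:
P = 44
x = 44
-79*(-64) + x = -79*(-64) + 44 = 5056 + 44 = 5100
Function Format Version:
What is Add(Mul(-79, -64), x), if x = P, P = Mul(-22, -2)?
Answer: 5100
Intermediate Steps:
P = 44
x = 44
Add(Mul(-79, -64), x) = Add(Mul(-79, -64), 44) = Add(5056, 44) = 5100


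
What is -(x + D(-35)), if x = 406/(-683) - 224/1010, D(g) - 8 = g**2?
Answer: -424998669/344915 ≈ -1232.2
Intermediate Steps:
D(g) = 8 + g**2
x = -281526/344915 (x = 406*(-1/683) - 224*1/1010 = -406/683 - 112/505 = -281526/344915 ≈ -0.81622)
-(x + D(-35)) = -(-281526/344915 + (8 + (-35)**2)) = -(-281526/344915 + (8 + 1225)) = -(-281526/344915 + 1233) = -1*424998669/344915 = -424998669/344915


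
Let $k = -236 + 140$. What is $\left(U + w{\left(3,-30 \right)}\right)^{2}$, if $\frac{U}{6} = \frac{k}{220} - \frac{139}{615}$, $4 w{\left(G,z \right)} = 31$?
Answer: $\frac{1159879249}{81360400} \approx 14.256$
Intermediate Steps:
$w{\left(G,z \right)} = \frac{31}{4}$ ($w{\left(G,z \right)} = \frac{1}{4} \cdot 31 = \frac{31}{4}$)
$k = -96$
$U = - \frac{8962}{2255}$ ($U = 6 \left(- \frac{96}{220} - \frac{139}{615}\right) = 6 \left(\left(-96\right) \frac{1}{220} - \frac{139}{615}\right) = 6 \left(- \frac{24}{55} - \frac{139}{615}\right) = 6 \left(- \frac{4481}{6765}\right) = - \frac{8962}{2255} \approx -3.9743$)
$\left(U + w{\left(3,-30 \right)}\right)^{2} = \left(- \frac{8962}{2255} + \frac{31}{4}\right)^{2} = \left(\frac{34057}{9020}\right)^{2} = \frac{1159879249}{81360400}$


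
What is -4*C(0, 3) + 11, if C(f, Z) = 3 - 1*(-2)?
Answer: -9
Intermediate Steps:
C(f, Z) = 5 (C(f, Z) = 3 + 2 = 5)
-4*C(0, 3) + 11 = -4*5 + 11 = -20 + 11 = -9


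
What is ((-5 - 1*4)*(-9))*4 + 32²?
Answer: 1348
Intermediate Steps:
((-5 - 1*4)*(-9))*4 + 32² = ((-5 - 4)*(-9))*4 + 1024 = -9*(-9)*4 + 1024 = 81*4 + 1024 = 324 + 1024 = 1348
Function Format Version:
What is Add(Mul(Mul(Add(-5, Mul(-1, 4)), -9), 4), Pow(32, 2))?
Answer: 1348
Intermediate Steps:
Add(Mul(Mul(Add(-5, Mul(-1, 4)), -9), 4), Pow(32, 2)) = Add(Mul(Mul(Add(-5, -4), -9), 4), 1024) = Add(Mul(Mul(-9, -9), 4), 1024) = Add(Mul(81, 4), 1024) = Add(324, 1024) = 1348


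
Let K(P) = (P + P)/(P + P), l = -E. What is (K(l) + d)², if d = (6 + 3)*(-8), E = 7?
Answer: 5041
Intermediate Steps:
l = -7 (l = -1*7 = -7)
K(P) = 1 (K(P) = (2*P)/((2*P)) = (2*P)*(1/(2*P)) = 1)
d = -72 (d = 9*(-8) = -72)
(K(l) + d)² = (1 - 72)² = (-71)² = 5041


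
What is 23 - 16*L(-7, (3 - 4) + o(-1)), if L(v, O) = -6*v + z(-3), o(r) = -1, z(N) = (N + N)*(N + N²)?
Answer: -73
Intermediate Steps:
z(N) = 2*N*(N + N²) (z(N) = (2*N)*(N + N²) = 2*N*(N + N²))
L(v, O) = -36 - 6*v (L(v, O) = -6*v + 2*(-3)²*(1 - 3) = -6*v + 2*9*(-2) = -6*v - 36 = -36 - 6*v)
23 - 16*L(-7, (3 - 4) + o(-1)) = 23 - 16*(-36 - 6*(-7)) = 23 - 16*(-36 + 42) = 23 - 16*6 = 23 - 96 = -73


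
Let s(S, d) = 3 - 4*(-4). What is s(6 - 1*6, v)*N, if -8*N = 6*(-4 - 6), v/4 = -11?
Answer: 285/2 ≈ 142.50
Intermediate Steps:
v = -44 (v = 4*(-11) = -44)
s(S, d) = 19 (s(S, d) = 3 + 16 = 19)
N = 15/2 (N = -3*(-4 - 6)/4 = -3*(-10)/4 = -⅛*(-60) = 15/2 ≈ 7.5000)
s(6 - 1*6, v)*N = 19*(15/2) = 285/2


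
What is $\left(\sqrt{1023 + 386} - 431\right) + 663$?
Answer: $232 + \sqrt{1409} \approx 269.54$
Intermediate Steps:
$\left(\sqrt{1023 + 386} - 431\right) + 663 = \left(\sqrt{1409} - 431\right) + 663 = \left(-431 + \sqrt{1409}\right) + 663 = 232 + \sqrt{1409}$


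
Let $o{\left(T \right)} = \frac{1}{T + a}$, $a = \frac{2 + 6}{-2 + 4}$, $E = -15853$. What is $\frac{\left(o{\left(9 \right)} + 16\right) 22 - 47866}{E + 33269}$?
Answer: $- \frac{154415}{56602} \approx -2.7281$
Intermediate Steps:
$a = 4$ ($a = \frac{8}{2} = 8 \cdot \frac{1}{2} = 4$)
$o{\left(T \right)} = \frac{1}{4 + T}$ ($o{\left(T \right)} = \frac{1}{T + 4} = \frac{1}{4 + T}$)
$\frac{\left(o{\left(9 \right)} + 16\right) 22 - 47866}{E + 33269} = \frac{\left(\frac{1}{4 + 9} + 16\right) 22 - 47866}{-15853 + 33269} = \frac{\left(\frac{1}{13} + 16\right) 22 - 47866}{17416} = \left(\left(\frac{1}{13} + 16\right) 22 - 47866\right) \frac{1}{17416} = \left(\frac{209}{13} \cdot 22 - 47866\right) \frac{1}{17416} = \left(\frac{4598}{13} - 47866\right) \frac{1}{17416} = \left(- \frac{617660}{13}\right) \frac{1}{17416} = - \frac{154415}{56602}$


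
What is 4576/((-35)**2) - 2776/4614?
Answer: 8856532/2826075 ≈ 3.1339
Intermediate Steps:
4576/((-35)**2) - 2776/4614 = 4576/1225 - 2776*1/4614 = 4576*(1/1225) - 1388/2307 = 4576/1225 - 1388/2307 = 8856532/2826075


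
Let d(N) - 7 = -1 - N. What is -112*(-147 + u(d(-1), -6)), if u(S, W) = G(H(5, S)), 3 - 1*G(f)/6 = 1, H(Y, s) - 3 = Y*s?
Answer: 15120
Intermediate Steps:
H(Y, s) = 3 + Y*s
G(f) = 12 (G(f) = 18 - 6*1 = 18 - 6 = 12)
d(N) = 6 - N (d(N) = 7 + (-1 - N) = 6 - N)
u(S, W) = 12
-112*(-147 + u(d(-1), -6)) = -112*(-147 + 12) = -112*(-135) = 15120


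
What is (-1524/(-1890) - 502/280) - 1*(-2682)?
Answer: 3378077/1260 ≈ 2681.0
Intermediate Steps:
(-1524/(-1890) - 502/280) - 1*(-2682) = (-1524*(-1/1890) - 502*1/280) + 2682 = (254/315 - 251/140) + 2682 = -1243/1260 + 2682 = 3378077/1260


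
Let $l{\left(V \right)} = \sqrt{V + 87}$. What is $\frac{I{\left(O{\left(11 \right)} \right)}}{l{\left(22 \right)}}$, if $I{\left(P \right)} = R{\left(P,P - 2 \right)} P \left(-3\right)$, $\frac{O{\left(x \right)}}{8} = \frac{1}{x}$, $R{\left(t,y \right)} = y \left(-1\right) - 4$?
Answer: $\frac{720 \sqrt{109}}{13189} \approx 0.56995$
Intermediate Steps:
$R{\left(t,y \right)} = -4 - y$ ($R{\left(t,y \right)} = - y - 4 = -4 - y$)
$O{\left(x \right)} = \frac{8}{x}$
$l{\left(V \right)} = \sqrt{87 + V}$
$I{\left(P \right)} = - 3 P \left(-2 - P\right)$ ($I{\left(P \right)} = \left(-4 - \left(P - 2\right)\right) P \left(-3\right) = \left(-4 - \left(-2 + P\right)\right) P \left(-3\right) = \left(-2 - P\right) P \left(-3\right) = P \left(-2 - P\right) \left(-3\right) = - 3 P \left(-2 - P\right)$)
$\frac{I{\left(O{\left(11 \right)} \right)}}{l{\left(22 \right)}} = \frac{3 \cdot \frac{8}{11} \left(2 + \frac{8}{11}\right)}{\sqrt{87 + 22}} = \frac{3 \cdot 8 \cdot \frac{1}{11} \left(2 + 8 \cdot \frac{1}{11}\right)}{\sqrt{109}} = 3 \cdot \frac{8}{11} \left(2 + \frac{8}{11}\right) \frac{\sqrt{109}}{109} = 3 \cdot \frac{8}{11} \cdot \frac{30}{11} \frac{\sqrt{109}}{109} = \frac{720 \frac{\sqrt{109}}{109}}{121} = \frac{720 \sqrt{109}}{13189}$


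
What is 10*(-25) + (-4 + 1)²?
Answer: -241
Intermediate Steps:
10*(-25) + (-4 + 1)² = -250 + (-3)² = -250 + 9 = -241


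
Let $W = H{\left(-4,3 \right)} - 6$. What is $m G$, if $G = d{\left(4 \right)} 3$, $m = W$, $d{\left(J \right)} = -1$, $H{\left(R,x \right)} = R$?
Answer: $30$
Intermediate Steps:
$W = -10$ ($W = -4 - 6 = -10$)
$m = -10$
$G = -3$ ($G = \left(-1\right) 3 = -3$)
$m G = \left(-10\right) \left(-3\right) = 30$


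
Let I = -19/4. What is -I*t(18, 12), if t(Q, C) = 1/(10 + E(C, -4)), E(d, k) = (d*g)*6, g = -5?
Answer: -19/1400 ≈ -0.013571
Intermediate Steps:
I = -19/4 (I = -19*1/4 = -19/4 ≈ -4.7500)
E(d, k) = -30*d (E(d, k) = (d*(-5))*6 = -5*d*6 = -30*d)
t(Q, C) = 1/(10 - 30*C)
-I*t(18, 12) = -(-19)*1/(10*(1 - 3*12))/4 = -(-19)*1/(10*(1 - 36))/4 = -(-19)*(1/10)/(-35)/4 = -(-19)*(1/10)*(-1/35)/4 = -(-19)*(-1)/(4*350) = -1*19/1400 = -19/1400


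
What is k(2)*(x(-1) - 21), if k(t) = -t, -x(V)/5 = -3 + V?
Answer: 2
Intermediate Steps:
x(V) = 15 - 5*V (x(V) = -5*(-3 + V) = 15 - 5*V)
k(2)*(x(-1) - 21) = (-1*2)*((15 - 5*(-1)) - 21) = -2*((15 + 5) - 21) = -2*(20 - 21) = -2*(-1) = 2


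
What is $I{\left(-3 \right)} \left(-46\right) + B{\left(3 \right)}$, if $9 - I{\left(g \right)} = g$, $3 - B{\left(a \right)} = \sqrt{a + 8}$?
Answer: $-549 - \sqrt{11} \approx -552.32$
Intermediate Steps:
$B{\left(a \right)} = 3 - \sqrt{8 + a}$ ($B{\left(a \right)} = 3 - \sqrt{a + 8} = 3 - \sqrt{8 + a}$)
$I{\left(g \right)} = 9 - g$
$I{\left(-3 \right)} \left(-46\right) + B{\left(3 \right)} = \left(9 - -3\right) \left(-46\right) + \left(3 - \sqrt{8 + 3}\right) = \left(9 + 3\right) \left(-46\right) + \left(3 - \sqrt{11}\right) = 12 \left(-46\right) + \left(3 - \sqrt{11}\right) = -552 + \left(3 - \sqrt{11}\right) = -549 - \sqrt{11}$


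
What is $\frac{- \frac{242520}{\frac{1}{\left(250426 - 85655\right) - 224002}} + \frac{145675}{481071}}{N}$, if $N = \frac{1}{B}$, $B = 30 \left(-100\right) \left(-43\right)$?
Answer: $\frac{297148989389796385000}{160357} \approx 1.853 \cdot 10^{15}$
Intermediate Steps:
$B = 129000$ ($B = \left(-3000\right) \left(-43\right) = 129000$)
$N = \frac{1}{129000} \approx 7.7519 \cdot 10^{-6}$
$\frac{- \frac{242520}{\frac{1}{\left(250426 - 85655\right) - 224002}} + \frac{145675}{481071}}{N} = \left(- \frac{242520}{\frac{1}{\left(250426 - 85655\right) - 224002}} + \frac{145675}{481071}\right) \frac{1}{\frac{1}{129000}} = \left(- \frac{242520}{\frac{1}{\left(250426 - 85655\right) - 224002}} + 145675 \cdot \frac{1}{481071}\right) 129000 = \left(- \frac{242520}{\frac{1}{164771 - 224002}} + \frac{145675}{481071}\right) 129000 = \left(- \frac{242520}{\frac{1}{-59231}} + \frac{145675}{481071}\right) 129000 = \left(- \frac{242520}{- \frac{1}{59231}} + \frac{145675}{481071}\right) 129000 = \left(\left(-242520\right) \left(-59231\right) + \frac{145675}{481071}\right) 129000 = \left(14364702120 + \frac{145675}{481071}\right) 129000 = \frac{6910441613716195}{481071} \cdot 129000 = \frac{297148989389796385000}{160357}$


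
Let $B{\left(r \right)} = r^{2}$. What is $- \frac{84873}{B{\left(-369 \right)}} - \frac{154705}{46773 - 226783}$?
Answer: $\frac{385786585}{1634022774} \approx 0.2361$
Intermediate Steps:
$- \frac{84873}{B{\left(-369 \right)}} - \frac{154705}{46773 - 226783} = - \frac{84873}{\left(-369\right)^{2}} - \frac{154705}{46773 - 226783} = - \frac{84873}{136161} - \frac{154705}{46773 - 226783} = \left(-84873\right) \frac{1}{136161} - \frac{154705}{-180010} = - \frac{28291}{45387} - - \frac{30941}{36002} = - \frac{28291}{45387} + \frac{30941}{36002} = \frac{385786585}{1634022774}$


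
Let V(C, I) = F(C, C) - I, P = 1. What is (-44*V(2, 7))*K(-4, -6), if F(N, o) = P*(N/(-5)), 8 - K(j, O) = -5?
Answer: 21164/5 ≈ 4232.8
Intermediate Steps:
K(j, O) = 13 (K(j, O) = 8 - 1*(-5) = 8 + 5 = 13)
F(N, o) = -N/5 (F(N, o) = 1*(N/(-5)) = 1*(N*(-1/5)) = 1*(-N/5) = -N/5)
V(C, I) = -I - C/5 (V(C, I) = -C/5 - I = -I - C/5)
(-44*V(2, 7))*K(-4, -6) = -44*(-1*7 - 1/5*2)*13 = -44*(-7 - 2/5)*13 = -44*(-37/5)*13 = (1628/5)*13 = 21164/5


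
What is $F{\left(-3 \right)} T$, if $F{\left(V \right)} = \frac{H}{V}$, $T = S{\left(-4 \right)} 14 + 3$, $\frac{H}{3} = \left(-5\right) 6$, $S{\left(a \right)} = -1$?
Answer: $-330$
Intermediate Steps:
$H = -90$ ($H = 3 \left(\left(-5\right) 6\right) = 3 \left(-30\right) = -90$)
$T = -11$ ($T = \left(-1\right) 14 + 3 = -14 + 3 = -11$)
$F{\left(V \right)} = - \frac{90}{V}$
$F{\left(-3 \right)} T = - \frac{90}{-3} \left(-11\right) = \left(-90\right) \left(- \frac{1}{3}\right) \left(-11\right) = 30 \left(-11\right) = -330$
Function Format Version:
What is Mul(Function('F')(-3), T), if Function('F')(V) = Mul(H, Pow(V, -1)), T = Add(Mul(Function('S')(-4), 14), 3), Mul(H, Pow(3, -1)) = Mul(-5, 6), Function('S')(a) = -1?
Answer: -330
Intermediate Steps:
H = -90 (H = Mul(3, Mul(-5, 6)) = Mul(3, -30) = -90)
T = -11 (T = Add(Mul(-1, 14), 3) = Add(-14, 3) = -11)
Function('F')(V) = Mul(-90, Pow(V, -1))
Mul(Function('F')(-3), T) = Mul(Mul(-90, Pow(-3, -1)), -11) = Mul(Mul(-90, Rational(-1, 3)), -11) = Mul(30, -11) = -330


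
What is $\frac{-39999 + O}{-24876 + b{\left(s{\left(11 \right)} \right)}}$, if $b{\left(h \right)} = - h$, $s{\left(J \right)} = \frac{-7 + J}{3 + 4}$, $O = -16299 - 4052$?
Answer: $\frac{211225}{87068} \approx 2.426$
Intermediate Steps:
$O = -20351$
$s{\left(J \right)} = -1 + \frac{J}{7}$ ($s{\left(J \right)} = \frac{-7 + J}{7} = \left(-7 + J\right) \frac{1}{7} = -1 + \frac{J}{7}$)
$\frac{-39999 + O}{-24876 + b{\left(s{\left(11 \right)} \right)}} = \frac{-39999 - 20351}{-24876 - \left(-1 + \frac{1}{7} \cdot 11\right)} = - \frac{60350}{-24876 - \left(-1 + \frac{11}{7}\right)} = - \frac{60350}{-24876 - \frac{4}{7}} = - \frac{60350}{- \frac{174136}{7}} = \left(-60350\right) \left(- \frac{7}{174136}\right) = \frac{211225}{87068}$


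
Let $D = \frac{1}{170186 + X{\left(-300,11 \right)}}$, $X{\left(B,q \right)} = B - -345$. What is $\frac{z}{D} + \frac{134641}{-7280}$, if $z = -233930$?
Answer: $- \frac{22300397195157}{560} \approx -3.9822 \cdot 10^{10}$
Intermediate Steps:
$X{\left(B,q \right)} = 345 + B$ ($X{\left(B,q \right)} = B + 345 = 345 + B$)
$D = \frac{1}{170231}$ ($D = \frac{1}{170186 + \left(345 - 300\right)} = \frac{1}{170186 + 45} = \frac{1}{170231} \approx 5.8744 \cdot 10^{-6}$)
$\frac{z}{D} + \frac{134641}{-7280} = - 233930 \frac{1}{\frac{1}{170231}} + \frac{134641}{-7280} = \left(-233930\right) 170231 + 134641 \left(- \frac{1}{7280}\right) = -39822137830 - \frac{10357}{560} = - \frac{22300397195157}{560}$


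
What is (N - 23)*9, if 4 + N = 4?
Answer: -207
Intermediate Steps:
N = 0 (N = -4 + 4 = 0)
(N - 23)*9 = (0 - 23)*9 = -23*9 = -207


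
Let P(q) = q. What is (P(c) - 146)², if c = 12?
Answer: 17956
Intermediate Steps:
(P(c) - 146)² = (12 - 146)² = (-134)² = 17956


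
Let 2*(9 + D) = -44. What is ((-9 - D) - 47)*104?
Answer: -2600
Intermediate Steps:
D = -31 (D = -9 + (½)*(-44) = -9 - 22 = -31)
((-9 - D) - 47)*104 = ((-9 - 1*(-31)) - 47)*104 = ((-9 + 31) - 47)*104 = (22 - 47)*104 = -25*104 = -2600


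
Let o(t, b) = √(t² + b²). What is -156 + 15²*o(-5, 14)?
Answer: -156 + 225*√221 ≈ 3188.9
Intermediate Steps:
o(t, b) = √(b² + t²)
-156 + 15²*o(-5, 14) = -156 + 15²*√(14² + (-5)²) = -156 + 225*√(196 + 25) = -156 + 225*√221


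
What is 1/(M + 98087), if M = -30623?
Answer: 1/67464 ≈ 1.4823e-5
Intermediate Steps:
1/(M + 98087) = 1/(-30623 + 98087) = 1/67464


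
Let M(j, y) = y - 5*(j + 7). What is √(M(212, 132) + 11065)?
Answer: √10102 ≈ 100.51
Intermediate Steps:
M(j, y) = -35 + y - 5*j (M(j, y) = y - 5*(7 + j) = y + (-35 - 5*j) = -35 + y - 5*j)
√(M(212, 132) + 11065) = √((-35 + 132 - 5*212) + 11065) = √((-35 + 132 - 1060) + 11065) = √(-963 + 11065) = √10102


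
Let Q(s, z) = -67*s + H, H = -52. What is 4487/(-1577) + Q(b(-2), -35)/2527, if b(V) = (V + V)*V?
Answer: -92225/29963 ≈ -3.0780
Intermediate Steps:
b(V) = 2*V² (b(V) = (2*V)*V = 2*V²)
Q(s, z) = -52 - 67*s (Q(s, z) = -67*s - 52 = -52 - 67*s)
4487/(-1577) + Q(b(-2), -35)/2527 = 4487/(-1577) + (-52 - 134*(-2)²)/2527 = 4487*(-1/1577) + (-52 - 134*4)*(1/2527) = -4487/1577 + (-52 - 67*8)*(1/2527) = -4487/1577 + (-52 - 536)*(1/2527) = -4487/1577 - 588*1/2527 = -4487/1577 - 84/361 = -92225/29963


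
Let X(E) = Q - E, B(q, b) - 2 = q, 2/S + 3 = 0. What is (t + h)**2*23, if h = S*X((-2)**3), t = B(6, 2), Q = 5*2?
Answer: 368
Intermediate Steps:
S = -2/3 (S = 2/(-3 + 0) = 2/(-3) = 2*(-1/3) = -2/3 ≈ -0.66667)
Q = 10
B(q, b) = 2 + q
t = 8 (t = 2 + 6 = 8)
X(E) = 10 - E
h = -12 (h = -2*(10 - 1*(-2)**3)/3 = -2*(10 - 1*(-8))/3 = -2*(10 + 8)/3 = -2/3*18 = -12)
(t + h)**2*23 = (8 - 12)**2*23 = (-4)**2*23 = 16*23 = 368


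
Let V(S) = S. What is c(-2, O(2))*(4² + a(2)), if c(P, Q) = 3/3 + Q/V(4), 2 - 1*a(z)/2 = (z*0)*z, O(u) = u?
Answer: 30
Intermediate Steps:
a(z) = 4 (a(z) = 4 - 2*z*0*z = 4 - 0*z = 4 - 2*0 = 4 + 0 = 4)
c(P, Q) = 1 + Q/4 (c(P, Q) = 3/3 + Q/4 = 3*(⅓) + Q*(¼) = 1 + Q/4)
c(-2, O(2))*(4² + a(2)) = (1 + (¼)*2)*(4² + 4) = (1 + ½)*(16 + 4) = (3/2)*20 = 30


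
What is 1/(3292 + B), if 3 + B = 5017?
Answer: 1/8306 ≈ 0.00012039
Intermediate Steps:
B = 5014 (B = -3 + 5017 = 5014)
1/(3292 + B) = 1/(3292 + 5014) = 1/8306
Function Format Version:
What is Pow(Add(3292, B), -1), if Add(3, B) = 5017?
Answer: Rational(1, 8306) ≈ 0.00012039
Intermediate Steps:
B = 5014 (B = Add(-3, 5017) = 5014)
Pow(Add(3292, B), -1) = Pow(Add(3292, 5014), -1) = Pow(8306, -1) = Rational(1, 8306)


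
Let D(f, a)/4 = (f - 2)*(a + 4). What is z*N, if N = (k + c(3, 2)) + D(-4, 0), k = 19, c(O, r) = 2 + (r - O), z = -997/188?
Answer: 18943/47 ≈ 403.04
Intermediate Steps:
z = -997/188 (z = -997*1/188 = -997/188 ≈ -5.3032)
c(O, r) = 2 + r - O
D(f, a) = 4*(-2 + f)*(4 + a) (D(f, a) = 4*((f - 2)*(a + 4)) = 4*((-2 + f)*(4 + a)) = 4*(-2 + f)*(4 + a))
N = -76 (N = (19 + (2 + 2 - 1*3)) + (-32 - 8*0 + 16*(-4) + 4*0*(-4)) = (19 + (2 + 2 - 3)) + (-32 + 0 - 64 + 0) = (19 + 1) - 96 = 20 - 96 = -76)
z*N = -997/188*(-76) = 18943/47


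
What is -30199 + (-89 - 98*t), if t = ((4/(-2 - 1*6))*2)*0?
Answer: -30288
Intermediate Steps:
t = 0 (t = ((4/(-2 - 6))*2)*0 = ((4/(-8))*2)*0 = ((4*(-⅛))*2)*0 = -½*2*0 = -1*0 = 0)
-30199 + (-89 - 98*t) = -30199 + (-89 - 98*0) = -30199 + (-89 + 0) = -30199 - 89 = -30288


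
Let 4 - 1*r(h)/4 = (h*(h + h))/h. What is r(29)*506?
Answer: -109296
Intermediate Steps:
r(h) = 16 - 8*h (r(h) = 16 - 4*h*(h + h)/h = 16 - 4*h*(2*h)/h = 16 - 4*2*h²/h = 16 - 8*h)
r(29)*506 = (16 - 8*29)*506 = (16 - 232)*506 = -216*506 = -109296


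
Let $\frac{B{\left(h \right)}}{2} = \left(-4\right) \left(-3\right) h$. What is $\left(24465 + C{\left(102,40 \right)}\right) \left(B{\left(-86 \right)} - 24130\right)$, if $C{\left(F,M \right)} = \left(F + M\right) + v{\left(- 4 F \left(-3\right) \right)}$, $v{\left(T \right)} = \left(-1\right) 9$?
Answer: $-644320012$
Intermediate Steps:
$B{\left(h \right)} = 24 h$ ($B{\left(h \right)} = 2 \left(-4\right) \left(-3\right) h = 2 \cdot 12 h = 24 h$)
$v{\left(T \right)} = -9$
$C{\left(F,M \right)} = -9 + F + M$ ($C{\left(F,M \right)} = \left(F + M\right) - 9 = -9 + F + M$)
$\left(24465 + C{\left(102,40 \right)}\right) \left(B{\left(-86 \right)} - 24130\right) = \left(24465 + \left(-9 + 102 + 40\right)\right) \left(24 \left(-86\right) - 24130\right) = \left(24465 + 133\right) \left(-2064 - 24130\right) = 24598 \left(-26194\right) = -644320012$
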